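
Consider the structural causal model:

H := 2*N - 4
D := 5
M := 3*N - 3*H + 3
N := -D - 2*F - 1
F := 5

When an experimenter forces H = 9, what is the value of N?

-16

Under do(H=9), the mechanism H := 2*N - 4 is discarded; H is fixed at 9.
Since N is not a descendant of the intervened variable, it is unaffected.
N = -D - 2*F - 1  [with D=5, F=5]  = -16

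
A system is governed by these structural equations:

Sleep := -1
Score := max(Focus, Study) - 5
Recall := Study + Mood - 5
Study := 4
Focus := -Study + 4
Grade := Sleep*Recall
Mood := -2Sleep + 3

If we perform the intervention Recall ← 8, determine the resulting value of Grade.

-8

Intervening sets Recall = 8 and removes its equation (Recall := Study + Mood - 5).
Grade = Sleep*Recall  [with Sleep=-1, Recall=8]  = -8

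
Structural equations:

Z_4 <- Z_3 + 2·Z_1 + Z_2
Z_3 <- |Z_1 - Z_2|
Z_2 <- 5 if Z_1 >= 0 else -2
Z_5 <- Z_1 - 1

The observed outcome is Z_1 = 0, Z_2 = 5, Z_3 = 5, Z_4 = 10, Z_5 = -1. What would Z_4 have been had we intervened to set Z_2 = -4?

Under do(Z_2=-4), the mechanism Z_2 <- 5 if Z_1 >= 0 else -2 is discarded; Z_2 is fixed at -4.
Z_3 = |Z_1 - Z_2|  [with Z_1=0, Z_2=-4]  = 4
Z_4 = Z_3 + 2·Z_1 + Z_2  [with Z_3=4, Z_1=0, Z_2=-4]  = 0

0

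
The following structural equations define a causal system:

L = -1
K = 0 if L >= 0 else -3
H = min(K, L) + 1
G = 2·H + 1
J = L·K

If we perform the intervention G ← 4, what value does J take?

Intervening sets G = 4 and removes its equation (G = 2·H + 1).
No directed path runs from G to J, so J keeps its natural value.
K = 0 if L >= 0 else -3  [with L=-1]  = -3
J = L·K  [with L=-1, K=-3]  = 3

3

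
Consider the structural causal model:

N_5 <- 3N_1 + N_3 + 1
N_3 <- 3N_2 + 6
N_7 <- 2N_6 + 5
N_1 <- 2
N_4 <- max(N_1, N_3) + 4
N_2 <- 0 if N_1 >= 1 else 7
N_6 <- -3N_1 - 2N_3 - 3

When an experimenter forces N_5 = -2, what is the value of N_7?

Under do(N_5=-2), the mechanism N_5 <- 3N_1 + N_3 + 1 is discarded; N_5 is fixed at -2.
Since N_7 is not a descendant of the intervened variable, it is unaffected.
N_2 = 0 if N_1 >= 1 else 7  [with N_1=2]  = 0
N_3 = 3N_2 + 6  [with N_2=0]  = 6
N_6 = -3N_1 - 2N_3 - 3  [with N_1=2, N_3=6]  = -21
N_7 = 2N_6 + 5  [with N_6=-21]  = -37

-37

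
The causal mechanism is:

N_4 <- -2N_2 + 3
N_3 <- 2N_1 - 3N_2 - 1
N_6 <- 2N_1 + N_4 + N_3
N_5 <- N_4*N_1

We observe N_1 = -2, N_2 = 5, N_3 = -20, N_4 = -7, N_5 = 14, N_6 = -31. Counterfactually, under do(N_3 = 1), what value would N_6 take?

The intervention breaks the incoming arrows to N_3: N_3 <- 2N_1 - 3N_2 - 1 no longer applies, and N_3 = 1.
N_4 = -2N_2 + 3  [with N_2=5]  = -7
N_6 = 2N_1 + N_4 + N_3  [with N_1=-2, N_4=-7, N_3=1]  = -10

-10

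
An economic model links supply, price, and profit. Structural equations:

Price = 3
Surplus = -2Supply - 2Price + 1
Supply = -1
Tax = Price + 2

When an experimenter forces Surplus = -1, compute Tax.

5

Under do(Surplus=-1), the mechanism Surplus = -2Supply - 2Price + 1 is discarded; Surplus is fixed at -1.
Since Tax is not a descendant of the intervened variable, it is unaffected.
Tax = Price + 2  [with Price=3]  = 5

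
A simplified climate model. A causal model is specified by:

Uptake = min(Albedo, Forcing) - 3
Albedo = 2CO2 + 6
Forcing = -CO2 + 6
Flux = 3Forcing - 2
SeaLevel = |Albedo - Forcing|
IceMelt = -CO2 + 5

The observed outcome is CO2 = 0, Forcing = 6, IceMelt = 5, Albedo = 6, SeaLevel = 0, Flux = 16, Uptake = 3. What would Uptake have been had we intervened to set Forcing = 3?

Under do(Forcing=3), the mechanism Forcing = -CO2 + 6 is discarded; Forcing is fixed at 3.
Albedo = 2CO2 + 6  [with CO2=0]  = 6
Uptake = min(Albedo, Forcing) - 3  [with Albedo=6, Forcing=3]  = 0

0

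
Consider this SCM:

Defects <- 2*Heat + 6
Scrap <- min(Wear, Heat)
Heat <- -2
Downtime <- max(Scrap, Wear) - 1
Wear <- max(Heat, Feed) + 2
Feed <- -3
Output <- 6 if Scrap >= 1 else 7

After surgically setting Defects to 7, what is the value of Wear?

0

Under do(Defects=7), the mechanism Defects <- 2*Heat + 6 is discarded; Defects is fixed at 7.
Since Wear is not a descendant of the intervened variable, it is unaffected.
Wear = max(Heat, Feed) + 2  [with Heat=-2, Feed=-3]  = 0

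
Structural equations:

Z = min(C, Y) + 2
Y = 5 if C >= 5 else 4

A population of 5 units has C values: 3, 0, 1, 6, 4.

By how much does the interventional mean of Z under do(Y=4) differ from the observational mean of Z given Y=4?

0.4

The intervention sets Y=4 in all 5 units regardless of C. Recomputing Z per unit gives 5, 2, 3, 6, 6; average 4.4.
Conditioning on Y=4 selects the 4 unit(s) with C ∈ {3, 0, 1, 4}. Their Z values: 5, 2, 3, 6. Mean = 4.
Difference = 4.4 − 4 = 0.4.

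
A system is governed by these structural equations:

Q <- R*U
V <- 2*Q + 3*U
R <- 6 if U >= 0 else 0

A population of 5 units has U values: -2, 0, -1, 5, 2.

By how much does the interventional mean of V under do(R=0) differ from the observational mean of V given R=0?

6.9

do(R=0) breaks R's dependence on U. With R=0 fixed, V across the units is -6, 0, -3, 15, 6, mean 2.4.
Conditioning on R=0 selects the 2 unit(s) with U ∈ {-2, -1}. Their V values: -6, -3. Mean = -4.5.
Difference = 2.4 − (-4.5) = 6.9.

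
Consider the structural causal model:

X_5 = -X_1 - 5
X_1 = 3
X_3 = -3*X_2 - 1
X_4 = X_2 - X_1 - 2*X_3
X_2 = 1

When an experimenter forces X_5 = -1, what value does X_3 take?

-4

do(X_5=-1) replaces the equation X_5 = -X_1 - 5 with the constant X_5 = -1.
X_3 is not downstream of the intervention, so its value is determined by the original equations.
X_3 = -3*X_2 - 1  [with X_2=1]  = -4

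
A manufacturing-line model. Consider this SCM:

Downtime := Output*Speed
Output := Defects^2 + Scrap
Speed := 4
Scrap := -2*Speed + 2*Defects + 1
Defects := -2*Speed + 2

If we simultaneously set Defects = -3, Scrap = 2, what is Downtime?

44

Under do(Defects = -3, Scrap = 2), each intervened variable's structural equation is replaced by its fixed value.
Output = Defects^2 + Scrap  [with Defects=-3, Scrap=2]  = 11
Downtime = Output*Speed  [with Output=11, Speed=4]  = 44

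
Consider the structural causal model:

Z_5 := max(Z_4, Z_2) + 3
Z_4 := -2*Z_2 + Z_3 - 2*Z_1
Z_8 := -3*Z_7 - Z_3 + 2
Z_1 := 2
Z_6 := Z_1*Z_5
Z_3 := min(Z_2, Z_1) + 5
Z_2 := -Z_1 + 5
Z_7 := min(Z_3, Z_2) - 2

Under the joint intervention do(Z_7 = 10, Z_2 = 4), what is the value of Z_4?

-5

Under do(Z_7 = 10, Z_2 = 4), each intervened variable's structural equation is replaced by its fixed value.
Z_3 = min(Z_2, Z_1) + 5  [with Z_2=4, Z_1=2]  = 7
Z_4 = -2*Z_2 + Z_3 - 2*Z_1  [with Z_2=4, Z_3=7, Z_1=2]  = -5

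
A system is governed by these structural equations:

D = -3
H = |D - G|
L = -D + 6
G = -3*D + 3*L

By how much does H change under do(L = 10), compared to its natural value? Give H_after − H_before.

Under do(L=10), the mechanism L = -D + 6 is discarded; L is fixed at 10.
G = -3*D + 3*L  [with D=-3, L=10]  = 39
H = |D - G|  [with D=-3, G=39]  = 42
Without intervention: L = -D + 6  [with D=-3]  = 9; G = -3*D + 3*L  [with D=-3, L=9]  = 36; H = |D - G|  [with D=-3, G=36]  = 39.
Change = 42 − 39 = 3.

3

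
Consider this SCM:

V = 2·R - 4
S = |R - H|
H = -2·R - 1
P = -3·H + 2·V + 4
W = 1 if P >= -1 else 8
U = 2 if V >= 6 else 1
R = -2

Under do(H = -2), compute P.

-6

do(H=-2) replaces the equation H = -2·R - 1 with the constant H = -2.
V = 2·R - 4  [with R=-2]  = -8
P = -3·H + 2·V + 4  [with H=-2, V=-8]  = -6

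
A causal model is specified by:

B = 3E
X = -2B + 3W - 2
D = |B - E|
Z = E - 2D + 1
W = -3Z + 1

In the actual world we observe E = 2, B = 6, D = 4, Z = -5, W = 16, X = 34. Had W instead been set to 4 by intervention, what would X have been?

-2

The intervention breaks the incoming arrows to W: W = -3Z + 1 no longer applies, and W = 4.
B = 3E  [with E=2]  = 6
X = -2B + 3W - 2  [with B=6, W=4]  = -2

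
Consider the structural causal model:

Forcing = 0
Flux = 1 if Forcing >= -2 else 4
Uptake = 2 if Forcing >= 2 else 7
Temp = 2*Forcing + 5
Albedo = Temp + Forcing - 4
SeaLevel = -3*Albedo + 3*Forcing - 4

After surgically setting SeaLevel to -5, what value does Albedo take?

1

Under do(SeaLevel=-5), the mechanism SeaLevel = -3*Albedo + 3*Forcing - 4 is discarded; SeaLevel is fixed at -5.
Since Albedo is not a descendant of the intervened variable, it is unaffected.
Temp = 2*Forcing + 5  [with Forcing=0]  = 5
Albedo = Temp + Forcing - 4  [with Temp=5, Forcing=0]  = 1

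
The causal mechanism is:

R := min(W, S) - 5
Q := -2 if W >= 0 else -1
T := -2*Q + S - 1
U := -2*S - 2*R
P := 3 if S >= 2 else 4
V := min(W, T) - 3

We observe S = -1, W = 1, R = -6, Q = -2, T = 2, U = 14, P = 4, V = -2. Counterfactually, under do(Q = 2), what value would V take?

-9

do(Q=2) replaces the equation Q := -2 if W >= 0 else -1 with the constant Q = 2.
T = -2*Q + S - 1  [with Q=2, S=-1]  = -6
V = min(W, T) - 3  [with W=1, T=-6]  = -9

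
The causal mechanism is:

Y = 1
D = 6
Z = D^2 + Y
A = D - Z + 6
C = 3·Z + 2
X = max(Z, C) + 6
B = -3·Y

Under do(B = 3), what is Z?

Intervening sets B = 3 and removes its equation (B = -3·Y).
Z is not downstream of the intervention, so its value is determined by the original equations.
Z = D^2 + Y  [with D=6, Y=1]  = 37

37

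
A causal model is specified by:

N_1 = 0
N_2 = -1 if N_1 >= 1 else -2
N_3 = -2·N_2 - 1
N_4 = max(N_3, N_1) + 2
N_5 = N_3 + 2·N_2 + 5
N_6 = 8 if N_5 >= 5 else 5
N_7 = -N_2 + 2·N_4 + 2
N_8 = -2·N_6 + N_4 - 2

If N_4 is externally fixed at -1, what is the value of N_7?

The intervention breaks the incoming arrows to N_4: N_4 = max(N_3, N_1) + 2 no longer applies, and N_4 = -1.
N_2 = -1 if N_1 >= 1 else -2  [with N_1=0]  = -2
N_7 = -N_2 + 2·N_4 + 2  [with N_2=-2, N_4=-1]  = 2

2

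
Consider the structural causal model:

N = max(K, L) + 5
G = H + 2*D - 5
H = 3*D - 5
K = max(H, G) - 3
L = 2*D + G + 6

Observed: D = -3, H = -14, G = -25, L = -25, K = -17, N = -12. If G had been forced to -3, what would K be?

-6

do(G=-3) replaces the equation G = H + 2*D - 5 with the constant G = -3.
H = 3*D - 5  [with D=-3]  = -14
K = max(H, G) - 3  [with H=-14, G=-3]  = -6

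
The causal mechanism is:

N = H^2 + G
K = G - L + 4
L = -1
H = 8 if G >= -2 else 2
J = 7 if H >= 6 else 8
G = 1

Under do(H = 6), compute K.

6

The intervention breaks the incoming arrows to H: H = 8 if G >= -2 else 2 no longer applies, and H = 6.
K is not downstream of the intervention, so its value is determined by the original equations.
K = G - L + 4  [with G=1, L=-1]  = 6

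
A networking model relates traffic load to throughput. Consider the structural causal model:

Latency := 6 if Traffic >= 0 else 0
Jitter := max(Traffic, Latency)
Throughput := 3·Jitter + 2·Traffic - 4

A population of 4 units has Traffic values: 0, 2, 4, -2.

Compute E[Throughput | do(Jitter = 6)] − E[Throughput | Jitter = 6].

The intervention sets Jitter=6 in all 4 units regardless of Traffic. Recomputing Throughput per unit gives 14, 18, 22, 10; average 16.
Observing Jitter=6 restricts to units where Jitter's equation naturally yields 6: Traffic ∈ {0, 2, 4}. In that subpopulation Throughput = 14, 18, 22, mean 18.
Difference = 16 − 18 = -2.

-2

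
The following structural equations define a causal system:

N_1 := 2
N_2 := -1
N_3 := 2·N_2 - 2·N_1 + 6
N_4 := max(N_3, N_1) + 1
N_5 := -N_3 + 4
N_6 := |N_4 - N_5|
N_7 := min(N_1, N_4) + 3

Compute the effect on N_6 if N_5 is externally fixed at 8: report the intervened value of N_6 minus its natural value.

4

The intervention breaks the incoming arrows to N_5: N_5 := -N_3 + 4 no longer applies, and N_5 = 8.
N_3 = 2·N_2 - 2·N_1 + 6  [with N_2=-1, N_1=2]  = 0
N_4 = max(N_3, N_1) + 1  [with N_3=0, N_1=2]  = 3
N_6 = |N_4 - N_5|  [with N_4=3, N_5=8]  = 5
Without intervention: N_3 = 2·N_2 - 2·N_1 + 6  [with N_2=-1, N_1=2]  = 0; N_4 = max(N_3, N_1) + 1  [with N_3=0, N_1=2]  = 3; N_5 = -N_3 + 4  [with N_3=0]  = 4; N_6 = |N_4 - N_5|  [with N_4=3, N_5=4]  = 1.
Change = 5 − 1 = 4.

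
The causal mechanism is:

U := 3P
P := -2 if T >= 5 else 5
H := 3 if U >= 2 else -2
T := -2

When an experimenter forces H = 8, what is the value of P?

The intervention breaks the incoming arrows to H: H := 3 if U >= 2 else -2 no longer applies, and H = 8.
Since P is not a descendant of the intervened variable, it is unaffected.
P = -2 if T >= 5 else 5  [with T=-2]  = 5

5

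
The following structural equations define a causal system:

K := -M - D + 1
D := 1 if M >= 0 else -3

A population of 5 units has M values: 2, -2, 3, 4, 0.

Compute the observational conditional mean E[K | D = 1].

-2.25

Observing D=1 restricts to units where D's equation naturally yields 1: M ∈ {2, 3, 4, 0}. In that subpopulation K = -2, -3, -4, 0, mean -2.25.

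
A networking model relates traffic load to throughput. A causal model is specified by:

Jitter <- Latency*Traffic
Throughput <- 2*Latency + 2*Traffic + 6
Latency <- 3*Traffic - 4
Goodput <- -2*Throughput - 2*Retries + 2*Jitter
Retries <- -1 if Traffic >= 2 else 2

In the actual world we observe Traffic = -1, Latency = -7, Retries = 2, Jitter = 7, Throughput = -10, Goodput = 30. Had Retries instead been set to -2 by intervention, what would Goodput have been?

38

The intervention breaks the incoming arrows to Retries: Retries <- -1 if Traffic >= 2 else 2 no longer applies, and Retries = -2.
Latency = 3*Traffic - 4  [with Traffic=-1]  = -7
Jitter = Latency*Traffic  [with Latency=-7, Traffic=-1]  = 7
Throughput = 2*Latency + 2*Traffic + 6  [with Latency=-7, Traffic=-1]  = -10
Goodput = -2*Throughput - 2*Retries + 2*Jitter  [with Throughput=-10, Retries=-2, Jitter=7]  = 38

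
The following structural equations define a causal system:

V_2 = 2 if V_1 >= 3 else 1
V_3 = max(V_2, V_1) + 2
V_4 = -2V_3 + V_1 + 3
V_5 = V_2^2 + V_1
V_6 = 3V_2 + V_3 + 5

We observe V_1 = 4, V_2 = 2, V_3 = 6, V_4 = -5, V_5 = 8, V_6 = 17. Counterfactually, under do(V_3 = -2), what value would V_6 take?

9

The intervention breaks the incoming arrows to V_3: V_3 = max(V_2, V_1) + 2 no longer applies, and V_3 = -2.
V_2 = 2 if V_1 >= 3 else 1  [with V_1=4]  = 2
V_6 = 3V_2 + V_3 + 5  [with V_2=2, V_3=-2]  = 9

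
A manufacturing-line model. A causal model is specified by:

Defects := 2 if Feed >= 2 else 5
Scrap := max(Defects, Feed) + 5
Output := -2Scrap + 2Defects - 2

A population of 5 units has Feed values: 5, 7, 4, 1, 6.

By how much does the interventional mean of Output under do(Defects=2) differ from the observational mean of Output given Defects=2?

do(Defects=2) breaks Defects's dependence on Feed. With Defects=2 fixed, Output across the units is -18, -22, -16, -12, -20, mean -17.6.
E[Output|Defects=2] averages over only the 4 units with Defects=2 (Feed = 5, 7, 4, 6): Output = -18, -22, -16, -20, mean -19.
Difference = -17.6 − (-19) = 1.4.

1.4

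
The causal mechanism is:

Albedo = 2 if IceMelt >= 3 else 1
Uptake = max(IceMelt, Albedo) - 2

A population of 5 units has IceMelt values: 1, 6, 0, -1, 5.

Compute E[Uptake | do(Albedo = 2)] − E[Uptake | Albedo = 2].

-2.1

Under do(Albedo=2), Albedo's equation is replaced by Albedo=2 for every unit. Per-unit Uptake: 0, 4, 0, 0, 3. Mean = 1.4.
E[Uptake|Albedo=2] averages over only the 2 units with Albedo=2 (IceMelt = 6, 5): Uptake = 4, 3, mean 3.5.
Difference = 1.4 − 3.5 = -2.1.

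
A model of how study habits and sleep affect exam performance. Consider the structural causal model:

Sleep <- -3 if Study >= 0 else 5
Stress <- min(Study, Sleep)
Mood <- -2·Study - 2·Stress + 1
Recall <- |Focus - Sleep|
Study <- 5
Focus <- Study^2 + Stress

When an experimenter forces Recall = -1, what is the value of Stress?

do(Recall=-1) replaces the equation Recall <- |Focus - Sleep| with the constant Recall = -1.
Stress is not downstream of the intervention, so its value is determined by the original equations.
Sleep = -3 if Study >= 0 else 5  [with Study=5]  = -3
Stress = min(Study, Sleep)  [with Study=5, Sleep=-3]  = -3

-3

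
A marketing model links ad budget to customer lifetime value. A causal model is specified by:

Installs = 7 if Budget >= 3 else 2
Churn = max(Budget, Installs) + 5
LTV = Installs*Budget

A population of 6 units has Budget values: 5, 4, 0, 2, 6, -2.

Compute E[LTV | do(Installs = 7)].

17.5

The intervention sets Installs=7 in all 6 units regardless of Budget. Recomputing LTV per unit gives 35, 28, 0, 14, 42, -14; average 17.5.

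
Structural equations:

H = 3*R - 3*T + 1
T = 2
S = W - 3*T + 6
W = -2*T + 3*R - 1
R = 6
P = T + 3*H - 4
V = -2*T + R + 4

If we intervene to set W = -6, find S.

do(W=-6) replaces the equation W = -2*T + 3*R - 1 with the constant W = -6.
S = W - 3*T + 6  [with W=-6, T=2]  = -6

-6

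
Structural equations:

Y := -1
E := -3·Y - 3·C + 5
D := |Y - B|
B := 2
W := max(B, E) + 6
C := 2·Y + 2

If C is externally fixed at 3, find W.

8

Under do(C=3), the mechanism C := 2·Y + 2 is discarded; C is fixed at 3.
E = -3·Y - 3·C + 5  [with Y=-1, C=3]  = -1
W = max(B, E) + 6  [with B=2, E=-1]  = 8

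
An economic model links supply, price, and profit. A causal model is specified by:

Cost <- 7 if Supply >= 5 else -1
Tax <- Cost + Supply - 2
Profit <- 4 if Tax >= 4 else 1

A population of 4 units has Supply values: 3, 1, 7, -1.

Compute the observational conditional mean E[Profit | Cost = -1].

Observing Cost=-1 restricts to units where Cost's equation naturally yields -1: Supply ∈ {3, 1, -1}. In that subpopulation Profit = 1, 1, 1, mean 1.

1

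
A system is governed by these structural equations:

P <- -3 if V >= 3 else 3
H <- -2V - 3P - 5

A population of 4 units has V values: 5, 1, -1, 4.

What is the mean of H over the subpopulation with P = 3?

Conditioning on P=3 selects the 2 unit(s) with V ∈ {1, -1}. Their H values: -16, -12. Mean = -14.

-14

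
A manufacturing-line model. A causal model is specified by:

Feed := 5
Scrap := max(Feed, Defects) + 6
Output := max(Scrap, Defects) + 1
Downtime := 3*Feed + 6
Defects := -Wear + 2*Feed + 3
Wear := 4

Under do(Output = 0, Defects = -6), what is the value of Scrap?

11

Under do(Output = 0, Defects = -6), each intervened variable's structural equation is replaced by its fixed value.
Scrap = max(Feed, Defects) + 6  [with Feed=5, Defects=-6]  = 11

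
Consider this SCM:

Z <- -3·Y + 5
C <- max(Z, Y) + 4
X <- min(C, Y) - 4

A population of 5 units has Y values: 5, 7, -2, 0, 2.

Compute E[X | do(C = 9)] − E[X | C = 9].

Every unit gets C=9 under the intervention. X values become 1, 3, -6, -4, -2; E[X|do(C=9)] = -1.6.
E[X|C=9] averages over only the 2 units with C=9 (Y = 5, 0): X = 1, -4, mean -1.5.
Difference = -1.6 − (-1.5) = -0.1.

-0.1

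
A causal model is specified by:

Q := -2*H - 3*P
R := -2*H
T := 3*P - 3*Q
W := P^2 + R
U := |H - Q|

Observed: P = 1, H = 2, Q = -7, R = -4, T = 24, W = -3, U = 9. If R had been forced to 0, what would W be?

Under do(R=0), the mechanism R := -2*H is discarded; R is fixed at 0.
W = P^2 + R  [with P=1, R=0]  = 1

1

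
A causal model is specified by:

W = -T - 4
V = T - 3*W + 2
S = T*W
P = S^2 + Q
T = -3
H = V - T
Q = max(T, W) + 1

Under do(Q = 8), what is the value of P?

Under do(Q=8), the mechanism Q = max(T, W) + 1 is discarded; Q is fixed at 8.
W = -T - 4  [with T=-3]  = -1
S = T*W  [with T=-3, W=-1]  = 3
P = S^2 + Q  [with S=3, Q=8]  = 17

17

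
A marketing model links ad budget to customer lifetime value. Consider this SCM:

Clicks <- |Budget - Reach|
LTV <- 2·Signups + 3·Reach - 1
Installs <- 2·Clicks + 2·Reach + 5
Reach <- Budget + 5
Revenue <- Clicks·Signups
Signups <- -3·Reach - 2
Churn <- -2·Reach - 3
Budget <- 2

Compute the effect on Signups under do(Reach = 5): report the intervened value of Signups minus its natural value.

6

do(Reach=5) replaces the equation Reach <- Budget + 5 with the constant Reach = 5.
Signups = -3·Reach - 2  [with Reach=5]  = -17
Without intervention: Reach = Budget + 5  [with Budget=2]  = 7; Signups = -3·Reach - 2  [with Reach=7]  = -23.
Change = -17 − (-23) = 6.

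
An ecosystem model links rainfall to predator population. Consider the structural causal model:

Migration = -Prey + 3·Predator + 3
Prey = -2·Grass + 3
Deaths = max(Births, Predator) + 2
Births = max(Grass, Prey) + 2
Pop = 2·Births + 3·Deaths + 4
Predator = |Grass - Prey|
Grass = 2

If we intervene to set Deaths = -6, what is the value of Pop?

Under do(Deaths=-6), the mechanism Deaths = max(Births, Predator) + 2 is discarded; Deaths is fixed at -6.
Prey = -2·Grass + 3  [with Grass=2]  = -1
Births = max(Grass, Prey) + 2  [with Grass=2, Prey=-1]  = 4
Pop = 2·Births + 3·Deaths + 4  [with Births=4, Deaths=-6]  = -6

-6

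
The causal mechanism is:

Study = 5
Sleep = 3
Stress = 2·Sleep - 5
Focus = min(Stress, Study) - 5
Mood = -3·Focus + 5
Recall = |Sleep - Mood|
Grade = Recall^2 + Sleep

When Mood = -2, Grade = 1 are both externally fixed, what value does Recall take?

5

Under do(Mood = -2, Grade = 1), each intervened variable's structural equation is replaced by its fixed value.
Recall = |Sleep - Mood|  [with Sleep=3, Mood=-2]  = 5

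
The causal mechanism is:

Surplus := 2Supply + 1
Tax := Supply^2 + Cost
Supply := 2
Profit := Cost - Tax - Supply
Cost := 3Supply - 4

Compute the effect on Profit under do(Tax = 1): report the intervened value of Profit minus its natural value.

5

The intervention breaks the incoming arrows to Tax: Tax := Supply^2 + Cost no longer applies, and Tax = 1.
Cost = 3Supply - 4  [with Supply=2]  = 2
Profit = Cost - Tax - Supply  [with Cost=2, Tax=1, Supply=2]  = -1
Without intervention: Cost = 3Supply - 4  [with Supply=2]  = 2; Tax = Supply^2 + Cost  [with Supply=2, Cost=2]  = 6; Profit = Cost - Tax - Supply  [with Cost=2, Tax=6, Supply=2]  = -6.
Change = -1 − (-6) = 5.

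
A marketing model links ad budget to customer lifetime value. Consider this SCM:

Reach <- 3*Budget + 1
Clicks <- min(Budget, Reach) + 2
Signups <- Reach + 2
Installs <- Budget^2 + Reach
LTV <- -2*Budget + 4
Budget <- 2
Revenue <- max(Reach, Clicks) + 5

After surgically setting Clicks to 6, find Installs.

The intervention breaks the incoming arrows to Clicks: Clicks <- min(Budget, Reach) + 2 no longer applies, and Clicks = 6.
Installs is not downstream of the intervention, so its value is determined by the original equations.
Reach = 3*Budget + 1  [with Budget=2]  = 7
Installs = Budget^2 + Reach  [with Budget=2, Reach=7]  = 11

11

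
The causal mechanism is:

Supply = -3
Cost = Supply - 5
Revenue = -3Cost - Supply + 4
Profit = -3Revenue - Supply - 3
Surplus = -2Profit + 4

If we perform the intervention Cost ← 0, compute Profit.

-21

Under do(Cost=0), the mechanism Cost = Supply - 5 is discarded; Cost is fixed at 0.
Revenue = -3Cost - Supply + 4  [with Cost=0, Supply=-3]  = 7
Profit = -3Revenue - Supply - 3  [with Revenue=7, Supply=-3]  = -21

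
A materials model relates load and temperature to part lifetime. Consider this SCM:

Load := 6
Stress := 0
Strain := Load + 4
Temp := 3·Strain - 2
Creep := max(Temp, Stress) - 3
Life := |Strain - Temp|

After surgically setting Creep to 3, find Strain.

10

do(Creep=3) replaces the equation Creep := max(Temp, Stress) - 3 with the constant Creep = 3.
Strain is not downstream of the intervention, so its value is determined by the original equations.
Strain = Load + 4  [with Load=6]  = 10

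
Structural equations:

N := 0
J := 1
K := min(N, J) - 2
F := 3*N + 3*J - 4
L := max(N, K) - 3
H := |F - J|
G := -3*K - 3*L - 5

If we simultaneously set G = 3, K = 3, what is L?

0

Under do(G = 3, K = 3), each intervened variable's structural equation is replaced by its fixed value.
L = max(N, K) - 3  [with N=0, K=3]  = 0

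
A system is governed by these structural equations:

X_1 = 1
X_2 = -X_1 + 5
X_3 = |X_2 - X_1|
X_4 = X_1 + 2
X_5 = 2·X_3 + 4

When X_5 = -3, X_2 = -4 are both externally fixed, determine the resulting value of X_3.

Setting X_5 = -3, X_2 = -4 by intervention discards those variables' equations.
X_3 = |X_2 - X_1|  [with X_2=-4, X_1=1]  = 5

5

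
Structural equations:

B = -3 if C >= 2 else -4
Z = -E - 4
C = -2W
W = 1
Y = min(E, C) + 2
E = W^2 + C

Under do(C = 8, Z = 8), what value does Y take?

10

Setting C = 8, Z = 8 by intervention discards those variables' equations.
E = W^2 + C  [with W=1, C=8]  = 9
Y = min(E, C) + 2  [with E=9, C=8]  = 10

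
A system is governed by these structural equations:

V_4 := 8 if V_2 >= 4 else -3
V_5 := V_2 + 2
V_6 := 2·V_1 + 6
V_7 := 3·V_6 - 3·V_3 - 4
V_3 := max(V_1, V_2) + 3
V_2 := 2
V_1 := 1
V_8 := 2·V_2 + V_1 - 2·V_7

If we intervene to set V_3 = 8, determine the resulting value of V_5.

do(V_3=8) replaces the equation V_3 := max(V_1, V_2) + 3 with the constant V_3 = 8.
V_5 is not downstream of the intervention, so its value is determined by the original equations.
V_5 = V_2 + 2  [with V_2=2]  = 4

4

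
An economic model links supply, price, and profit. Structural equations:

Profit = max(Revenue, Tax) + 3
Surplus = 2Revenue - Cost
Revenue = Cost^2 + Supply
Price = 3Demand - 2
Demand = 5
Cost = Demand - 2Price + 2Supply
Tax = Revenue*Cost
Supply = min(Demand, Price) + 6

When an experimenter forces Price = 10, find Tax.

Under do(Price=10), the mechanism Price = 3Demand - 2 is discarded; Price is fixed at 10.
Supply = min(Demand, Price) + 6  [with Demand=5, Price=10]  = 11
Cost = Demand - 2Price + 2Supply  [with Demand=5, Price=10, Supply=11]  = 7
Revenue = Cost^2 + Supply  [with Cost=7, Supply=11]  = 60
Tax = Revenue*Cost  [with Revenue=60, Cost=7]  = 420

420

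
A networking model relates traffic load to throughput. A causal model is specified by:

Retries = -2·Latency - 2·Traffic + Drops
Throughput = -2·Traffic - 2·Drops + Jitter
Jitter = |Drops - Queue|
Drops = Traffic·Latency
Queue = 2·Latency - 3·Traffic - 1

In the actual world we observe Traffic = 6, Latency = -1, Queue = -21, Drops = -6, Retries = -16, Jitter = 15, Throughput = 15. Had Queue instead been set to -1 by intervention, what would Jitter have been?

5

The intervention breaks the incoming arrows to Queue: Queue = 2·Latency - 3·Traffic - 1 no longer applies, and Queue = -1.
Drops = Traffic·Latency  [with Traffic=6, Latency=-1]  = -6
Jitter = |Drops - Queue|  [with Drops=-6, Queue=-1]  = 5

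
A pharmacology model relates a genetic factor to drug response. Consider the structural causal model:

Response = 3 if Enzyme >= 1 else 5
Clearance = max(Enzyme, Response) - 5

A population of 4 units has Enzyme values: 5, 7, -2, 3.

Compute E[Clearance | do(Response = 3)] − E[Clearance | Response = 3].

-0.5

do(Response=3) breaks Response's dependence on Enzyme. With Response=3 fixed, Clearance across the units is 0, 2, -2, -2, mean -0.5.
Observing Response=3 restricts to units where Response's equation naturally yields 3: Enzyme ∈ {5, 7, 3}. In that subpopulation Clearance = 0, 2, -2, mean 0.
Difference = -0.5 − 0 = -0.5.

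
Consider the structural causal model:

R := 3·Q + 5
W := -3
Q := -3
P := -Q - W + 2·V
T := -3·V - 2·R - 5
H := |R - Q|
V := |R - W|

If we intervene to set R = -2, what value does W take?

Under do(R=-2), the mechanism R := 3·Q + 5 is discarded; R is fixed at -2.
Since W is not a descendant of the intervened variable, it is unaffected.

-3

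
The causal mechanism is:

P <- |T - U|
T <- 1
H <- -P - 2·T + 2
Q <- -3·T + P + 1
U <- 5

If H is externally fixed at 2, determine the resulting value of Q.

The intervention breaks the incoming arrows to H: H <- -P - 2·T + 2 no longer applies, and H = 2.
Since Q is not a descendant of the intervened variable, it is unaffected.
P = |T - U|  [with T=1, U=5]  = 4
Q = -3·T + P + 1  [with T=1, P=4]  = 2

2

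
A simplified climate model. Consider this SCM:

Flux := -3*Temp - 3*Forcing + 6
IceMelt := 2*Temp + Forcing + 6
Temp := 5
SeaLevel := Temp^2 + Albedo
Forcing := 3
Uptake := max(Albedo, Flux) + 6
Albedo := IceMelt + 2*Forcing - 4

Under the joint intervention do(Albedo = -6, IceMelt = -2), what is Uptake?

0

The joint intervention fixes Albedo = -6, IceMelt = -2, removing each variable's own equation.
Flux = -3*Temp - 3*Forcing + 6  [with Temp=5, Forcing=3]  = -18
Uptake = max(Albedo, Flux) + 6  [with Albedo=-6, Flux=-18]  = 0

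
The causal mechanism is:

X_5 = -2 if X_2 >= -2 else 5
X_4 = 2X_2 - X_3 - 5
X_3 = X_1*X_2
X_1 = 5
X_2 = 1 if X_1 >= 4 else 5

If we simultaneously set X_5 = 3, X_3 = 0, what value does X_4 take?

-3

Under do(X_5 = 3, X_3 = 0), each intervened variable's structural equation is replaced by its fixed value.
X_2 = 1 if X_1 >= 4 else 5  [with X_1=5]  = 1
X_4 = 2X_2 - X_3 - 5  [with X_2=1, X_3=0]  = -3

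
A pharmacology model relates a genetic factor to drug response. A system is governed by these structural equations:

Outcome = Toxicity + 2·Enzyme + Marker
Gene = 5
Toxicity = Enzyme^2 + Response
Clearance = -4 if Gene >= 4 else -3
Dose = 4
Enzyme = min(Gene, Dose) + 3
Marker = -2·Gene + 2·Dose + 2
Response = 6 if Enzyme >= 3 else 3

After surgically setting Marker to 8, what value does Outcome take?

77

do(Marker=8) replaces the equation Marker = -2·Gene + 2·Dose + 2 with the constant Marker = 8.
Enzyme = min(Gene, Dose) + 3  [with Gene=5, Dose=4]  = 7
Response = 6 if Enzyme >= 3 else 3  [with Enzyme=7]  = 6
Toxicity = Enzyme^2 + Response  [with Enzyme=7, Response=6]  = 55
Outcome = Toxicity + 2·Enzyme + Marker  [with Toxicity=55, Enzyme=7, Marker=8]  = 77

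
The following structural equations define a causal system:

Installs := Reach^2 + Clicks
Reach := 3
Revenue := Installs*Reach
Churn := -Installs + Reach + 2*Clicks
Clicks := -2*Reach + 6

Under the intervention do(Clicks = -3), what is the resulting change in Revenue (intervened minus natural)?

-9

do(Clicks=-3) replaces the equation Clicks := -2*Reach + 6 with the constant Clicks = -3.
Installs = Reach^2 + Clicks  [with Reach=3, Clicks=-3]  = 6
Revenue = Installs*Reach  [with Installs=6, Reach=3]  = 18
Without intervention: Clicks = -2*Reach + 6  [with Reach=3]  = 0; Installs = Reach^2 + Clicks  [with Reach=3, Clicks=0]  = 9; Revenue = Installs*Reach  [with Installs=9, Reach=3]  = 27.
Change = 18 − 27 = -9.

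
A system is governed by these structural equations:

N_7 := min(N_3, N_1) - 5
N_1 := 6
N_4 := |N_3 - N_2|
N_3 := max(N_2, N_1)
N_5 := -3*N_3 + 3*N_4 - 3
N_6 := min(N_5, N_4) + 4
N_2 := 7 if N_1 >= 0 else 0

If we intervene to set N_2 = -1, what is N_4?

Under do(N_2=-1), the mechanism N_2 := 7 if N_1 >= 0 else 0 is discarded; N_2 is fixed at -1.
N_3 = max(N_2, N_1)  [with N_2=-1, N_1=6]  = 6
N_4 = |N_3 - N_2|  [with N_3=6, N_2=-1]  = 7

7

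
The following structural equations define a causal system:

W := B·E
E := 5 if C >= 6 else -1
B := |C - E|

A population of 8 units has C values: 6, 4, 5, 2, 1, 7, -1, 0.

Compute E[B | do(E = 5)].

Under do(E=5), E's equation is replaced by E=5 for every unit. Per-unit B: 1, 1, 0, 3, 4, 2, 6, 5. Mean = 2.75.

2.75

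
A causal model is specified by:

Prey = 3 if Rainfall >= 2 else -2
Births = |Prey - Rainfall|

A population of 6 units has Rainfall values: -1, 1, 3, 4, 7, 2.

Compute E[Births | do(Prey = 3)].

Under do(Prey=3), Prey's equation is replaced by Prey=3 for every unit. Per-unit Births: 4, 2, 0, 1, 4, 1. Mean = 2.

2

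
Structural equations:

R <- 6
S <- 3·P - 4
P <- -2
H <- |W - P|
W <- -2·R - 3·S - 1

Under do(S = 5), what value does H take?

26

do(S=5) replaces the equation S <- 3·P - 4 with the constant S = 5.
W = -2·R - 3·S - 1  [with R=6, S=5]  = -28
H = |W - P|  [with W=-28, P=-2]  = 26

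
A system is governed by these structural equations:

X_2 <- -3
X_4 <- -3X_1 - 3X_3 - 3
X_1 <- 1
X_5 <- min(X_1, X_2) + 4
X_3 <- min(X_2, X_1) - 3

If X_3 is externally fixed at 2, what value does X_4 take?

-12

The intervention breaks the incoming arrows to X_3: X_3 <- min(X_2, X_1) - 3 no longer applies, and X_3 = 2.
X_4 = -3X_1 - 3X_3 - 3  [with X_1=1, X_3=2]  = -12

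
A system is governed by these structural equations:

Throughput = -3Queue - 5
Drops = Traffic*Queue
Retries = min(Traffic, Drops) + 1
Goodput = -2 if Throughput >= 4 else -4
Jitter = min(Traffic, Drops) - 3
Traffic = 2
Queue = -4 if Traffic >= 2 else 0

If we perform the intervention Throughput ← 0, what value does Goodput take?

Intervening sets Throughput = 0 and removes its equation (Throughput = -3Queue - 5).
Goodput = -2 if Throughput >= 4 else -4  [with Throughput=0]  = -4

-4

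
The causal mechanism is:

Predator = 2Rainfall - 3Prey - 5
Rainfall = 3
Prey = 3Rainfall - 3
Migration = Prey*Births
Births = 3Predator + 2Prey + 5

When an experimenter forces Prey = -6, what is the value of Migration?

-300

do(Prey=-6) replaces the equation Prey = 3Rainfall - 3 with the constant Prey = -6.
Predator = 2Rainfall - 3Prey - 5  [with Rainfall=3, Prey=-6]  = 19
Births = 3Predator + 2Prey + 5  [with Predator=19, Prey=-6]  = 50
Migration = Prey*Births  [with Prey=-6, Births=50]  = -300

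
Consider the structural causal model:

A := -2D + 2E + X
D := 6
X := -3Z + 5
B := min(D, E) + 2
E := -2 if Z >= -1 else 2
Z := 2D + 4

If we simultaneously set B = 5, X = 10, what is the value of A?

Setting B = 5, X = 10 by intervention discards those variables' equations.
Z = 2D + 4  [with D=6]  = 16
E = -2 if Z >= -1 else 2  [with Z=16]  = -2
A = -2D + 2E + X  [with D=6, E=-2, X=10]  = -6

-6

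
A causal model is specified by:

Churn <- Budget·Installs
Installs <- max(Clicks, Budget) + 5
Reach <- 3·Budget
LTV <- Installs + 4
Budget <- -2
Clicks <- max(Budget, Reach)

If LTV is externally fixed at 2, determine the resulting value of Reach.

do(LTV=2) replaces the equation LTV <- Installs + 4 with the constant LTV = 2.
Reach is not downstream of the intervention, so its value is determined by the original equations.
Reach = 3·Budget  [with Budget=-2]  = -6

-6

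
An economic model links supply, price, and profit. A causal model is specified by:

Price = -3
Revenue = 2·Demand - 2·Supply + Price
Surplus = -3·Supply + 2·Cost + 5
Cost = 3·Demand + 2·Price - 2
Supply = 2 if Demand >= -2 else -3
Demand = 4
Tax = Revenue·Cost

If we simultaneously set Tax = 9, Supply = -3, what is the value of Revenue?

Under do(Tax = 9, Supply = -3), each intervened variable's structural equation is replaced by its fixed value.
Revenue = 2·Demand - 2·Supply + Price  [with Demand=4, Supply=-3, Price=-3]  = 11

11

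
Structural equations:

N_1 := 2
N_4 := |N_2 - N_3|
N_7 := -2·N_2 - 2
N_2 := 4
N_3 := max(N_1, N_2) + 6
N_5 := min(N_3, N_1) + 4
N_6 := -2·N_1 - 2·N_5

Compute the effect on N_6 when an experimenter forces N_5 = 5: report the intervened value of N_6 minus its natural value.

2

The intervention breaks the incoming arrows to N_5: N_5 := min(N_3, N_1) + 4 no longer applies, and N_5 = 5.
N_6 = -2·N_1 - 2·N_5  [with N_1=2, N_5=5]  = -14
Without intervention: N_3 = max(N_1, N_2) + 6  [with N_1=2, N_2=4]  = 10; N_5 = min(N_3, N_1) + 4  [with N_3=10, N_1=2]  = 6; N_6 = -2·N_1 - 2·N_5  [with N_1=2, N_5=6]  = -16.
Change = -14 − (-16) = 2.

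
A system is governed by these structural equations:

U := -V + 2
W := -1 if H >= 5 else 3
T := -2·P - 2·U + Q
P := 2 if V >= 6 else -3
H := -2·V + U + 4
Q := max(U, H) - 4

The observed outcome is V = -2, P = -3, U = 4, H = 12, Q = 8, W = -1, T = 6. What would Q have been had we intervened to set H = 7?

Intervening sets H = 7 and removes its equation (H := -2·V + U + 4).
U = -V + 2  [with V=-2]  = 4
Q = max(U, H) - 4  [with U=4, H=7]  = 3

3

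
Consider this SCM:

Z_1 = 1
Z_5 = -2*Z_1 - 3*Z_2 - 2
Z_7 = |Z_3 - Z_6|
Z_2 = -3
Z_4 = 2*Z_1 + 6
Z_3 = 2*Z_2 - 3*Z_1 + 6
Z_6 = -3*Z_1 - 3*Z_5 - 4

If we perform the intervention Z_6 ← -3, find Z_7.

0

Intervening sets Z_6 = -3 and removes its equation (Z_6 = -3*Z_1 - 3*Z_5 - 4).
Z_3 = 2*Z_2 - 3*Z_1 + 6  [with Z_2=-3, Z_1=1]  = -3
Z_7 = |Z_3 - Z_6|  [with Z_3=-3, Z_6=-3]  = 0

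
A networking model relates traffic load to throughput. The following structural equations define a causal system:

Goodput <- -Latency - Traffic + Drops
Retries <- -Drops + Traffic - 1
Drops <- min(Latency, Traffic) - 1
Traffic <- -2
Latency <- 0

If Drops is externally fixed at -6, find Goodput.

do(Drops=-6) replaces the equation Drops <- min(Latency, Traffic) - 1 with the constant Drops = -6.
Goodput = -Latency - Traffic + Drops  [with Latency=0, Traffic=-2, Drops=-6]  = -4

-4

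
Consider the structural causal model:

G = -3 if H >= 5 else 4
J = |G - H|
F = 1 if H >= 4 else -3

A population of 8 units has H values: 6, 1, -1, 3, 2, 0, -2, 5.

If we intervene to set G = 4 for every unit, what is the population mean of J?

Every unit gets G=4 under the intervention. J values become 2, 3, 5, 1, 2, 4, 6, 1; E[J|do(G=4)] = 3.

3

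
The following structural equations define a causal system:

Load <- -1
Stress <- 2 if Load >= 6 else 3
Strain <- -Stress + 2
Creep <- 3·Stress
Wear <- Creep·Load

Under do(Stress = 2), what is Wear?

do(Stress=2) replaces the equation Stress <- 2 if Load >= 6 else 3 with the constant Stress = 2.
Creep = 3·Stress  [with Stress=2]  = 6
Wear = Creep·Load  [with Creep=6, Load=-1]  = -6

-6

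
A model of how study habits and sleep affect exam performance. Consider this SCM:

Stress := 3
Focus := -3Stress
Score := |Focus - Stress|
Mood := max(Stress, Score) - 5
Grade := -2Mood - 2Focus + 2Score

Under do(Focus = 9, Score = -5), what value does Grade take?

-24

Under do(Focus = 9, Score = -5), each intervened variable's structural equation is replaced by its fixed value.
Mood = max(Stress, Score) - 5  [with Stress=3, Score=-5]  = -2
Grade = -2Mood - 2Focus + 2Score  [with Mood=-2, Focus=9, Score=-5]  = -24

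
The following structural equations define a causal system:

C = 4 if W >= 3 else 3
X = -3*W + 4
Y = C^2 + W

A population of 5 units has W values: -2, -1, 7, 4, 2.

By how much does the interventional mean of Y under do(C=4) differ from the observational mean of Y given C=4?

do(C=4) breaks C's dependence on W. With C=4 fixed, Y across the units is 14, 15, 23, 20, 18, mean 18.
Observing C=4 restricts to units where C's equation naturally yields 4: W ∈ {7, 4}. In that subpopulation Y = 23, 20, mean 21.5.
Difference = 18 − 21.5 = -3.5.

-3.5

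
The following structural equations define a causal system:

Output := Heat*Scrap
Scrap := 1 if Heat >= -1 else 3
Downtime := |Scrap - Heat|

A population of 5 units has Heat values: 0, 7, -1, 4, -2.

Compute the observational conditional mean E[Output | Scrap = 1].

2.5

Observing Scrap=1 restricts to units where Scrap's equation naturally yields 1: Heat ∈ {0, 7, -1, 4}. In that subpopulation Output = 0, 7, -1, 4, mean 2.5.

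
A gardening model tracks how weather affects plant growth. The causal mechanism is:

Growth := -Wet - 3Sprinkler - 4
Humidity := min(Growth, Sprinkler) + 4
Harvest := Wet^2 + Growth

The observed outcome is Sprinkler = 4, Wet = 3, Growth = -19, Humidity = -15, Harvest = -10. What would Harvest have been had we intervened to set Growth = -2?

7

do(Growth=-2) replaces the equation Growth := -Wet - 3Sprinkler - 4 with the constant Growth = -2.
Harvest = Wet^2 + Growth  [with Wet=3, Growth=-2]  = 7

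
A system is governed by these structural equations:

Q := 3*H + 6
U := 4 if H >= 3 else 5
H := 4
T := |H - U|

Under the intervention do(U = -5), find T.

9

Under do(U=-5), the mechanism U := 4 if H >= 3 else 5 is discarded; U is fixed at -5.
T = |H - U|  [with H=4, U=-5]  = 9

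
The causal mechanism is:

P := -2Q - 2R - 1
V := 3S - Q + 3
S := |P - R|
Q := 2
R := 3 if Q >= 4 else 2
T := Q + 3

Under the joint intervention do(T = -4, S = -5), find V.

Setting T = -4, S = -5 by intervention discards those variables' equations.
V = 3S - Q + 3  [with S=-5, Q=2]  = -14

-14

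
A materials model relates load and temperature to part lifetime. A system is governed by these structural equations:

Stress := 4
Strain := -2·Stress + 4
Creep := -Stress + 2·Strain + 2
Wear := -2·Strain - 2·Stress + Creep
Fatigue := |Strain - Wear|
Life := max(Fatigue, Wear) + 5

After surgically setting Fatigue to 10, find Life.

15

The intervention breaks the incoming arrows to Fatigue: Fatigue := |Strain - Wear| no longer applies, and Fatigue = 10.
Strain = -2·Stress + 4  [with Stress=4]  = -4
Creep = -Stress + 2·Strain + 2  [with Stress=4, Strain=-4]  = -10
Wear = -2·Strain - 2·Stress + Creep  [with Strain=-4, Stress=4, Creep=-10]  = -10
Life = max(Fatigue, Wear) + 5  [with Fatigue=10, Wear=-10]  = 15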